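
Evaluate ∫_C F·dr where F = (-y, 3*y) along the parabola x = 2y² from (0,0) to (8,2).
-14/3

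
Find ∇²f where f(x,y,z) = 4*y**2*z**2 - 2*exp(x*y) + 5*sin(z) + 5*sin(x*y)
-2*x**2*exp(x*y) - 5*x**2*sin(x*y) - y**2*(2*exp(x*y) + 5*sin(x*y)) + 8*y**2 + 8*z**2 - 5*sin(z)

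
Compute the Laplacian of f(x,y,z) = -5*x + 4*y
0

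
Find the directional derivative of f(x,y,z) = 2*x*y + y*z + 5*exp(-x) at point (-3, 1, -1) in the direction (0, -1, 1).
4*sqrt(2)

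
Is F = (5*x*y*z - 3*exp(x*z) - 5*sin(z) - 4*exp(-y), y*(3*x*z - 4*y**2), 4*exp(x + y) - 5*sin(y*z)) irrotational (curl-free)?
No, ∇×F = (-3*x*y - 5*z*cos(y*z) + 4*exp(x + y), 5*x*y - 3*x*exp(x*z) - 4*exp(x + y) - 5*cos(z), -5*x*z + 3*y*z - 4*exp(-y))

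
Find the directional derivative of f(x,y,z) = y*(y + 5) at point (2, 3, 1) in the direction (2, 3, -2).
33*sqrt(17)/17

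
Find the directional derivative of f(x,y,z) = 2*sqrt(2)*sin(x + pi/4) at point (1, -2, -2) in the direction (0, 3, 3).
0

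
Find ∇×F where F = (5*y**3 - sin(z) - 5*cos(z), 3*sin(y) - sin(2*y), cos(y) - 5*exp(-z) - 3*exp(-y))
(-sin(y) + 3*exp(-y), 5*sin(z) - cos(z), -15*y**2)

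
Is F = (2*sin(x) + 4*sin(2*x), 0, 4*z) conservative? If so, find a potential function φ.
Yes, F is conservative. φ = 2*z**2 - 2*cos(x) - 2*cos(2*x)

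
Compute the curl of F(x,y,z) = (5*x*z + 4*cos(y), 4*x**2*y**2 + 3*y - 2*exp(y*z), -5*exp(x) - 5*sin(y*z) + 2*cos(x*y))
(-2*x*sin(x*y) + 2*y*exp(y*z) - 5*z*cos(y*z), 5*x + 2*y*sin(x*y) + 5*exp(x), 8*x*y**2 + 4*sin(y))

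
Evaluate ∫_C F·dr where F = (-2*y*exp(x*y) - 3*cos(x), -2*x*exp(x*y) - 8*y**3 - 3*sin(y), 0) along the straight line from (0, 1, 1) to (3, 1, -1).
-2*exp(3) - 3*sin(3) + 2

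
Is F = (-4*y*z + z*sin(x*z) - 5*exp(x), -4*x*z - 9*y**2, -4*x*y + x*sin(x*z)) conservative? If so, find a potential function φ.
Yes, F is conservative. φ = -4*x*y*z - 3*y**3 - 5*exp(x) - cos(x*z)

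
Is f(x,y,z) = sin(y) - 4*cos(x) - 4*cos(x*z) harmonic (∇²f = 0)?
No, ∇²f = 4*x**2*cos(x*z) + 4*z**2*cos(x*z) - sin(y) + 4*cos(x)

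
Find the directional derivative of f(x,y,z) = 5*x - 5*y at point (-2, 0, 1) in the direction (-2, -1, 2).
-5/3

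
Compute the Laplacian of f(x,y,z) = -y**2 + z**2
0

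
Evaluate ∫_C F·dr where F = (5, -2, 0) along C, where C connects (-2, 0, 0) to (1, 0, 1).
15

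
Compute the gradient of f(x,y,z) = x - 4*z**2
(1, 0, -8*z)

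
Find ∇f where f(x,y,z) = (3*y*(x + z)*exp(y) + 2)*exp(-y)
(3*y, 3*x + 3*z - 2*exp(-y), 3*y)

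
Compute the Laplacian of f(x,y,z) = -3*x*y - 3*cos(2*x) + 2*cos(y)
12*cos(2*x) - 2*cos(y)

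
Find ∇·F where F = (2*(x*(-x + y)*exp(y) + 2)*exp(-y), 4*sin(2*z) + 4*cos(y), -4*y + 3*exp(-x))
-4*x + 2*y - 4*sin(y)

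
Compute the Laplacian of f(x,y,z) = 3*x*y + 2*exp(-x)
2*exp(-x)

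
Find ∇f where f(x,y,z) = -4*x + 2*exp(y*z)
(-4, 2*z*exp(y*z), 2*y*exp(y*z))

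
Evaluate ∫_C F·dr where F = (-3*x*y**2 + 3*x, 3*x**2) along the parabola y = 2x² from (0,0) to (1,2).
5/2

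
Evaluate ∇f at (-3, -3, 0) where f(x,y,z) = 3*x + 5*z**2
(3, 0, 0)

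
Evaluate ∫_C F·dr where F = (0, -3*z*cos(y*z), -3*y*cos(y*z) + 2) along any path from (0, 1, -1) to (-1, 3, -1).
-3*sin(1) + 3*sin(3)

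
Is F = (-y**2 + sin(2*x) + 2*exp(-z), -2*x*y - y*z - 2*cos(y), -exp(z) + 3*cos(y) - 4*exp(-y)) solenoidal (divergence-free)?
No, ∇·F = -2*x - z - exp(z) + 2*sin(y) + 2*cos(2*x)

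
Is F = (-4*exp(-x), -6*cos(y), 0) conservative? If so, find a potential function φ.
Yes, F is conservative. φ = -6*sin(y) + 4*exp(-x)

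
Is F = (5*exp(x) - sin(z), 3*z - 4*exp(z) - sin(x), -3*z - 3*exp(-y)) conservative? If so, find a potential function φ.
No, ∇×F = (4*exp(z) - 3 + 3*exp(-y), -cos(z), -cos(x)) ≠ 0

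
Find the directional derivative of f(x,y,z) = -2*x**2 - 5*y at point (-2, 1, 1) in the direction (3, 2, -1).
sqrt(14)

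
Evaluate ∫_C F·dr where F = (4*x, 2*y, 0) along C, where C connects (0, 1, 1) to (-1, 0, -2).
1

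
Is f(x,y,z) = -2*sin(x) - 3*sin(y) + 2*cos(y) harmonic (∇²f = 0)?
No, ∇²f = 2*sin(x) + 3*sin(y) - 2*cos(y)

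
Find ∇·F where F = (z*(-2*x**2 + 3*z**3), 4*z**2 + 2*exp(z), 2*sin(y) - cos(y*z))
-4*x*z + y*sin(y*z)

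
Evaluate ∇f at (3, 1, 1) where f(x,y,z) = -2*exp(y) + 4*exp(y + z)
(0, -2*E + 4*exp(2), 4*exp(2))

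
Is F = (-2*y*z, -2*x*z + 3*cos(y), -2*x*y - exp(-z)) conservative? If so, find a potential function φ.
Yes, F is conservative. φ = -2*x*y*z + 3*sin(y) + exp(-z)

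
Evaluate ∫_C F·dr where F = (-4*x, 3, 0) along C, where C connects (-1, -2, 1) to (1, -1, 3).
3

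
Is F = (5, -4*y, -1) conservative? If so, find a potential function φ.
Yes, F is conservative. φ = 5*x - 2*y**2 - z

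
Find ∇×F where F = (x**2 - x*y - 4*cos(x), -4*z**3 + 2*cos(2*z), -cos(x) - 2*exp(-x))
(12*z**2 + 4*sin(2*z), -sin(x) - 2*exp(-x), x)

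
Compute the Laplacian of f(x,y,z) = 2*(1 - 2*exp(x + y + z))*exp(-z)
2*(1 - 4*exp(x + y + z))*exp(-z)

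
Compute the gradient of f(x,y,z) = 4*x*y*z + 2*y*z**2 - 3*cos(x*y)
(y*(4*z + 3*sin(x*y)), 4*x*z + 3*x*sin(x*y) + 2*z**2, 4*y*(x + z))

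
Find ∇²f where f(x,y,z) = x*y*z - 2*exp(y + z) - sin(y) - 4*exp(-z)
-4*exp(y + z) + sin(y) - 4*exp(-z)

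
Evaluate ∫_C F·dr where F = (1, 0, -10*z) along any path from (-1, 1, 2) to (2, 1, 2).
3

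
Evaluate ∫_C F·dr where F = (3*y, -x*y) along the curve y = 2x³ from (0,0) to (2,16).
-1368/7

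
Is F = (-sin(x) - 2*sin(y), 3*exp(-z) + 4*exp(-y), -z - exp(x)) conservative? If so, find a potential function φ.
No, ∇×F = (3*exp(-z), exp(x), 2*cos(y)) ≠ 0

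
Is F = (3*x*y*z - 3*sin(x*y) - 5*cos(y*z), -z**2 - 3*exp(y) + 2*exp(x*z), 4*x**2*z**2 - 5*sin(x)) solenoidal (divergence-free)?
No, ∇·F = 8*x**2*z + 3*y*z - 3*y*cos(x*y) - 3*exp(y)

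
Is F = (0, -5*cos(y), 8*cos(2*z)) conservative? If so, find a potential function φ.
Yes, F is conservative. φ = -5*sin(y) + 4*sin(2*z)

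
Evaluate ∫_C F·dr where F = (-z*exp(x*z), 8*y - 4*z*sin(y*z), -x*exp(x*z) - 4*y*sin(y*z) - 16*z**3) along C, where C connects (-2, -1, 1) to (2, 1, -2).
(4*(-15 - cos(1) + cos(2))*exp(4) - 1 + exp(2))*exp(-4)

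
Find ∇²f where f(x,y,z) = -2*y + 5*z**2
10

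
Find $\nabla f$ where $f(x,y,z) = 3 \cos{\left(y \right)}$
(0, -3*sin(y), 0)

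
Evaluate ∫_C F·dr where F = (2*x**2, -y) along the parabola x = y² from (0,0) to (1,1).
1/6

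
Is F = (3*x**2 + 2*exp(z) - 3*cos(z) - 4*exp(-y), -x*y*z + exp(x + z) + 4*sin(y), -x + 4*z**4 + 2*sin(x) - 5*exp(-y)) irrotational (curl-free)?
No, ∇×F = (x*y - exp(x + z) + 5*exp(-y), 2*exp(z) + 3*sin(z) - 2*cos(x) + 1, -y*z + exp(x + z) - 4*exp(-y))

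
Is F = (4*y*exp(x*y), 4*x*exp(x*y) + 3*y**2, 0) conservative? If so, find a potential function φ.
Yes, F is conservative. φ = y**3 + 4*exp(x*y)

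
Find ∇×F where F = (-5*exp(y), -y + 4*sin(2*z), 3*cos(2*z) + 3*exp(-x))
(-8*cos(2*z), 3*exp(-x), 5*exp(y))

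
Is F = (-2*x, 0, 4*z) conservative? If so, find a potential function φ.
Yes, F is conservative. φ = -x**2 + 2*z**2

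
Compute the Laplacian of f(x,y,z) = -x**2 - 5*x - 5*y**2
-12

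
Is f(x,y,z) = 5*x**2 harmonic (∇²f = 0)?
No, ∇²f = 10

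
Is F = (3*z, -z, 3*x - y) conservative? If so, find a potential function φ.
Yes, F is conservative. φ = z*(3*x - y)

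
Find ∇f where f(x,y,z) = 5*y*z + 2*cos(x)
(-2*sin(x), 5*z, 5*y)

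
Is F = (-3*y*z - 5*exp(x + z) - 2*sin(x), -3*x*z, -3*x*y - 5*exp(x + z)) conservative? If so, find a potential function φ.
Yes, F is conservative. φ = -3*x*y*z - 5*exp(x + z) + 2*cos(x)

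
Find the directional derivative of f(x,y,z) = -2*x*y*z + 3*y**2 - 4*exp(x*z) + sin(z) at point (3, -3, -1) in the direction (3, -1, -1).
sqrt(11)*(-24*exp(3) - exp(3)*cos(1) + 24)*exp(-3)/11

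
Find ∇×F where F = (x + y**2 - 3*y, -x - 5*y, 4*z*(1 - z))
(0, 0, 2 - 2*y)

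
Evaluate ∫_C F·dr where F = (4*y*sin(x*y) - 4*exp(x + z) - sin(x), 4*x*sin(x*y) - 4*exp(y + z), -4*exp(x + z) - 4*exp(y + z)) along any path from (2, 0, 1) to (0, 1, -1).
-3 - 4*exp(-1) - cos(2) + 4*E + 4*exp(3)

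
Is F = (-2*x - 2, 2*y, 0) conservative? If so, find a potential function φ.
Yes, F is conservative. φ = -x**2 - 2*x + y**2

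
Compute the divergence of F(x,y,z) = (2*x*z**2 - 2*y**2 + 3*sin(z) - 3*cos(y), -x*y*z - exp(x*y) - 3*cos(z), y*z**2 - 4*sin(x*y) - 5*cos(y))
-x*z - x*exp(x*y) + 2*y*z + 2*z**2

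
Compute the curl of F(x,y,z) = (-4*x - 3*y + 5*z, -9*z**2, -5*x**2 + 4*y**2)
(8*y + 18*z, 10*x + 5, 3)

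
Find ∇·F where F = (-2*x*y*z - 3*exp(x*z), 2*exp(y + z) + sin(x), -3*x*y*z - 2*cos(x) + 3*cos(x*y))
-3*x*y - 2*y*z - 3*z*exp(x*z) + 2*exp(y + z)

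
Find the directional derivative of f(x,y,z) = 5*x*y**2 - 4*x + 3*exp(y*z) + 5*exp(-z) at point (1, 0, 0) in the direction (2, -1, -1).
-sqrt(6)/2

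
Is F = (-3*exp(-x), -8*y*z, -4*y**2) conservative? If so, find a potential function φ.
Yes, F is conservative. φ = -4*y**2*z + 3*exp(-x)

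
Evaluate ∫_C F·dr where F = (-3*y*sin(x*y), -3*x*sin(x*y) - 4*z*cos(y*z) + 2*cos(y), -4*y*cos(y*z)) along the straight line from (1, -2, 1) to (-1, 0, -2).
-2*sin(2) - 3*cos(2) + 3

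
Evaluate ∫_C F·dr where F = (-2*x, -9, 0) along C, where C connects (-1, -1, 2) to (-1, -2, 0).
9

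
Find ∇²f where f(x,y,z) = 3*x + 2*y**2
4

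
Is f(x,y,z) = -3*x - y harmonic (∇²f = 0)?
Yes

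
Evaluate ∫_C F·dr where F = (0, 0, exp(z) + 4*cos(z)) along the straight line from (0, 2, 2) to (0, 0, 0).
-exp(2) - 4*sin(2) + 1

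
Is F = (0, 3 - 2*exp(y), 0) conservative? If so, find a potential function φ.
Yes, F is conservative. φ = 3*y - 2*exp(y)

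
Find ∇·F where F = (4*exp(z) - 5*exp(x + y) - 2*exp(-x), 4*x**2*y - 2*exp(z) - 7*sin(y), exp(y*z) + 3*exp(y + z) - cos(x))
((4*x**2 + y*exp(y*z) - 5*exp(x + y) + 3*exp(y + z) - 7*cos(y))*exp(x) + 2)*exp(-x)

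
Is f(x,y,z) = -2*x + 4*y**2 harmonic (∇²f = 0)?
No, ∇²f = 8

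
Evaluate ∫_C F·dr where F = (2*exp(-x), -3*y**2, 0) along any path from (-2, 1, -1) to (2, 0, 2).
1 + 4*sinh(2)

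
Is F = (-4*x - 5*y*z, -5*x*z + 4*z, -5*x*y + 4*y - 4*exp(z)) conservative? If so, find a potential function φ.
Yes, F is conservative. φ = -2*x**2 - 5*x*y*z + 4*y*z - 4*exp(z)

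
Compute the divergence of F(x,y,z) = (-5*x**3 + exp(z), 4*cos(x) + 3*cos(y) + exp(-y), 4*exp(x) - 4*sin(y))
-15*x**2 - 3*sin(y) - exp(-y)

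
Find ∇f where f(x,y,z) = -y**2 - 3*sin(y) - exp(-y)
(0, -2*y - 3*cos(y) + exp(-y), 0)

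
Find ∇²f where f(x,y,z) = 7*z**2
14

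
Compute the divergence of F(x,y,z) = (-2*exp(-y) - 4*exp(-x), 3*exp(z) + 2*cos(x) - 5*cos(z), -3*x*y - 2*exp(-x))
4*exp(-x)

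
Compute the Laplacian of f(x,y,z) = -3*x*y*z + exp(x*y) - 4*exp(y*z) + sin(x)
x**2*exp(x*y) + y**2*exp(x*y) - 4*y**2*exp(y*z) - 4*z**2*exp(y*z) - sin(x)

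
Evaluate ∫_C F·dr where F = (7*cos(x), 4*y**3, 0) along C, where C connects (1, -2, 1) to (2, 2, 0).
-7*sin(1) + 7*sin(2)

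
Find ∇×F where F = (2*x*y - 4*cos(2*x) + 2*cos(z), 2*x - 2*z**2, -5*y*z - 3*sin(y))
(-z - 3*cos(y), -2*sin(z), 2 - 2*x)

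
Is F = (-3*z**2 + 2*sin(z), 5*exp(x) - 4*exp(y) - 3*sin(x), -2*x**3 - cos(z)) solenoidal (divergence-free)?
No, ∇·F = -4*exp(y) + sin(z)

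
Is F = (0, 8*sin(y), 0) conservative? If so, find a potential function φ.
Yes, F is conservative. φ = -8*cos(y)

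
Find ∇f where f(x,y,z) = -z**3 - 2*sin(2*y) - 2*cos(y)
(0, 2*sin(y) - 4*cos(2*y), -3*z**2)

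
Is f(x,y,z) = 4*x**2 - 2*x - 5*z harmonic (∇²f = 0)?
No, ∇²f = 8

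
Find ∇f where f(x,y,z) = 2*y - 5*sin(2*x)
(-10*cos(2*x), 2, 0)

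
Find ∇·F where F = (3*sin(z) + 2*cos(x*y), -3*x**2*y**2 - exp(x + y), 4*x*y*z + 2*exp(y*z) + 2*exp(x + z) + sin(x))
-6*x**2*y + 4*x*y + 2*y*exp(y*z) - 2*y*sin(x*y) - exp(x + y) + 2*exp(x + z)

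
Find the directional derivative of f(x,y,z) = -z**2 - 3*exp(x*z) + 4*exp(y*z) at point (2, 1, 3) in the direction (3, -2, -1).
sqrt(14)*(-21*exp(6) - 28*exp(3) + 6)/14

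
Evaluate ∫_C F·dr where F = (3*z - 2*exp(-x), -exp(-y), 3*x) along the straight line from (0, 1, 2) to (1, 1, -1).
-5 + 2*exp(-1)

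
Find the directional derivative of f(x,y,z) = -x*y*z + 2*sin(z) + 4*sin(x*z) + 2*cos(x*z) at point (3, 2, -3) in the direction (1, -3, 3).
3*sqrt(19)*(-13 + 8*cos(9) + 2*cos(3) + 4*sin(9))/19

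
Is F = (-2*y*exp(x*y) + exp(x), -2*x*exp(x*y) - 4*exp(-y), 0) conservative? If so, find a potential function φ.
Yes, F is conservative. φ = exp(x) - 2*exp(x*y) + 4*exp(-y)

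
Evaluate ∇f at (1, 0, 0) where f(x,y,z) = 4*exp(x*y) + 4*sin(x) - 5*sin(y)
(4*cos(1), -1, 0)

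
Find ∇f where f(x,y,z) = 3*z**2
(0, 0, 6*z)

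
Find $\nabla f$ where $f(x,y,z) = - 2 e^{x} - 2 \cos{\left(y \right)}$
(-2*exp(x), 2*sin(y), 0)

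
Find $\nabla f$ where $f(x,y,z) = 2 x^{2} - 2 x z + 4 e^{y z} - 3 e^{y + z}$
(4*x - 2*z, 4*z*exp(y*z) - 3*exp(y + z), -2*x + 4*y*exp(y*z) - 3*exp(y + z))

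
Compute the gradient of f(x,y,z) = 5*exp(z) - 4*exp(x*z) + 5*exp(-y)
(-4*z*exp(x*z), -5*exp(-y), -4*x*exp(x*z) + 5*exp(z))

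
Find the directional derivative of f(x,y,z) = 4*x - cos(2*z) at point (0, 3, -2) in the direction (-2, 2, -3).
2*sqrt(17)*(-4 + 3*sin(4))/17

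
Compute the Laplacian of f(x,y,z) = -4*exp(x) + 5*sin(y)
-4*exp(x) - 5*sin(y)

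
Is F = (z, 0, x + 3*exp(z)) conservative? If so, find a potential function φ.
Yes, F is conservative. φ = x*z + 3*exp(z)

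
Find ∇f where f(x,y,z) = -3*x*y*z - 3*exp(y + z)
(-3*y*z, -3*x*z - 3*exp(y + z), -3*x*y - 3*exp(y + z))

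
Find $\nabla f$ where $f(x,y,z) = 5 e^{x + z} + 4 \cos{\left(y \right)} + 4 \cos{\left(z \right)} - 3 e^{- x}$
((5*exp(2*x + z) + 3)*exp(-x), -4*sin(y), 5*exp(x + z) - 4*sin(z))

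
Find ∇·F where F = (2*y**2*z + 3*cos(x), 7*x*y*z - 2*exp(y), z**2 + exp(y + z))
7*x*z + 2*z - 2*exp(y) + exp(y + z) - 3*sin(x)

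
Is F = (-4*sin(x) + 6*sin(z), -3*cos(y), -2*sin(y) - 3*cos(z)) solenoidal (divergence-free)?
No, ∇·F = 3*sin(y) + 3*sin(z) - 4*cos(x)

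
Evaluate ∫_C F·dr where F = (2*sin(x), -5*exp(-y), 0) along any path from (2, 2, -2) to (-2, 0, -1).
5 - 5*exp(-2)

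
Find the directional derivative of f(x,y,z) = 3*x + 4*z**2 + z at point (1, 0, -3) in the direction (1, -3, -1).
26*sqrt(11)/11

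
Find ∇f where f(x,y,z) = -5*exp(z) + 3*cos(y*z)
(0, -3*z*sin(y*z), -3*y*sin(y*z) - 5*exp(z))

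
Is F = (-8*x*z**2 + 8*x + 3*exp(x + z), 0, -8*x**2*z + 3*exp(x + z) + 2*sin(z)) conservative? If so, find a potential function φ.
Yes, F is conservative. φ = -4*x**2*z**2 + 4*x**2 + 3*exp(x + z) - 2*cos(z)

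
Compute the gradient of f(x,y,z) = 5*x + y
(5, 1, 0)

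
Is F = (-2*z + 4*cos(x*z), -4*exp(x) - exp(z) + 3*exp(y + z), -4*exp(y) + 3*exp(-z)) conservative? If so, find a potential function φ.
No, ∇×F = (-4*exp(y) + exp(z) - 3*exp(y + z), -4*x*sin(x*z) - 2, -4*exp(x)) ≠ 0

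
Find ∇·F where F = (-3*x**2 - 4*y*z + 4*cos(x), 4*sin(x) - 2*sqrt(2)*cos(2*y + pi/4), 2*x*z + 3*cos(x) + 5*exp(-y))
-4*x - 4*sin(x) + 4*sqrt(2)*sin(2*y + pi/4)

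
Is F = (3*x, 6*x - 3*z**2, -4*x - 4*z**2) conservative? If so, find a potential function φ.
No, ∇×F = (6*z, 4, 6) ≠ 0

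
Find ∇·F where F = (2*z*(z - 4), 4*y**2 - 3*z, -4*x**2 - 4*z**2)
8*y - 8*z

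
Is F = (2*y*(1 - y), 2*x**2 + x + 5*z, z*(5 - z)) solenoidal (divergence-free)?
No, ∇·F = 5 - 2*z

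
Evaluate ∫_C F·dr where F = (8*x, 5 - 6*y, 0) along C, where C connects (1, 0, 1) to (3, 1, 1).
34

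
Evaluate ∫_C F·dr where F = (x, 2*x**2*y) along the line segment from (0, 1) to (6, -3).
210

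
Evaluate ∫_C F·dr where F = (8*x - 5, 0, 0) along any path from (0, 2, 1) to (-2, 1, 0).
26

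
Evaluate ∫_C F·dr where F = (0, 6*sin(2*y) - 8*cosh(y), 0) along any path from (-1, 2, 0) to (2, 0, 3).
-3 + 3*cos(4) + 8*sinh(2)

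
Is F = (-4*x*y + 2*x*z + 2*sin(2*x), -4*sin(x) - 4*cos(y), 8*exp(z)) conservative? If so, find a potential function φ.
No, ∇×F = (0, 2*x, 4*x - 4*cos(x)) ≠ 0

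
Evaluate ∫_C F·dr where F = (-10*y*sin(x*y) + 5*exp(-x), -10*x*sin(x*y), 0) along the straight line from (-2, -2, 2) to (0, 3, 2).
5 - 10*cos(4) + 5*exp(2)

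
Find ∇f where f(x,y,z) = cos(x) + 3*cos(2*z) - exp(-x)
(-sin(x) + exp(-x), 0, -6*sin(2*z))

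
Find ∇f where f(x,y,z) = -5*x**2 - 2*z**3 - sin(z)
(-10*x, 0, -6*z**2 - cos(z))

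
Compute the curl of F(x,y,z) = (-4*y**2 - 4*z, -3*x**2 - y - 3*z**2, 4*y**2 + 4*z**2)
(8*y + 6*z, -4, -6*x + 8*y)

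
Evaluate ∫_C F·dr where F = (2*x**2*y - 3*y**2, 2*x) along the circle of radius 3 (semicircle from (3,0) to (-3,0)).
108 - 45*pi/4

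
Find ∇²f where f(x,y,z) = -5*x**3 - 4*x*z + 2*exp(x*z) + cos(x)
2*x**2*exp(x*z) - 30*x + 2*z**2*exp(x*z) - cos(x)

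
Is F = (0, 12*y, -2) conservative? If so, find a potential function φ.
Yes, F is conservative. φ = 6*y**2 - 2*z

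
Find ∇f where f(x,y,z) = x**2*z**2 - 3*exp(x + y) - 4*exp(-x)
(2*x*z**2 - 3*exp(x + y) + 4*exp(-x), -3*exp(x + y), 2*x**2*z)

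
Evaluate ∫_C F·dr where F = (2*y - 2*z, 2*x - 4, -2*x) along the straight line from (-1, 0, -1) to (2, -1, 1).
-2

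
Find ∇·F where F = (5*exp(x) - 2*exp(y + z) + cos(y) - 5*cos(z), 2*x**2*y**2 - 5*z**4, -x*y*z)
4*x**2*y - x*y + 5*exp(x)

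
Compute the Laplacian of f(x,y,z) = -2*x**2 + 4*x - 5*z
-4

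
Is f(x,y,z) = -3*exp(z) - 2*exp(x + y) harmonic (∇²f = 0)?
No, ∇²f = -3*exp(z) - 4*exp(x + y)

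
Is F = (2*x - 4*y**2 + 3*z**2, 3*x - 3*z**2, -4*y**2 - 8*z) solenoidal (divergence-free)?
No, ∇·F = -6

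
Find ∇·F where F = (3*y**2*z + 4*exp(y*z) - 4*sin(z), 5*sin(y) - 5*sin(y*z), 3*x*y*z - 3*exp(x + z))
3*x*y - 5*z*cos(y*z) - 3*exp(x + z) + 5*cos(y)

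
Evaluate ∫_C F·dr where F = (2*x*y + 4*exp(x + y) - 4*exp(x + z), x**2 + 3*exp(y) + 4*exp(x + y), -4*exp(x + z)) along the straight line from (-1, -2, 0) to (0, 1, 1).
-3*exp(-2) - 4*exp(-3) + 4*exp(-1) + 2 + 3*E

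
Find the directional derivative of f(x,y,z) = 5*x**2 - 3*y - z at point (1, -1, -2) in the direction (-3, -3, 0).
-7*sqrt(2)/2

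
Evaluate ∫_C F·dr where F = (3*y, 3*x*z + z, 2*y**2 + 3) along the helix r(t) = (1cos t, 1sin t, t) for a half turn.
-2 + 3*pi**2/4 + 5*pi/2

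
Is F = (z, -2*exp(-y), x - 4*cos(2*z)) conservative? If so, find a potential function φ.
Yes, F is conservative. φ = x*z - 2*sin(2*z) + 2*exp(-y)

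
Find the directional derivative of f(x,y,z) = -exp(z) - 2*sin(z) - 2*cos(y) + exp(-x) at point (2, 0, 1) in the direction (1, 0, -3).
sqrt(10)*(-1 + 3*(2*cos(1) + E)*exp(2))*exp(-2)/10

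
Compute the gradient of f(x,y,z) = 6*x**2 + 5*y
(12*x, 5, 0)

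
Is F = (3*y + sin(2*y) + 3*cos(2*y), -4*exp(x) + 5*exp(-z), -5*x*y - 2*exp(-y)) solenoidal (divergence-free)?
Yes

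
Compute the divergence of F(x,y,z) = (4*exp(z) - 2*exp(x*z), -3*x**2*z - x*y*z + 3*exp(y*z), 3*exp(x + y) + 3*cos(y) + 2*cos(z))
-x*z - 2*z*exp(x*z) + 3*z*exp(y*z) - 2*sin(z)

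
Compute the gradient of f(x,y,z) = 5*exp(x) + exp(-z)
(5*exp(x), 0, -exp(-z))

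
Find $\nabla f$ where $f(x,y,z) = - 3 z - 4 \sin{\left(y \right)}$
(0, -4*cos(y), -3)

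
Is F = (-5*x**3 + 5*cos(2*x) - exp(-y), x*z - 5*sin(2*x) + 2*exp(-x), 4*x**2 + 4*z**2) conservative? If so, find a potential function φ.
No, ∇×F = (-x, -8*x, z - 10*cos(2*x) - exp(-y) - 2*exp(-x)) ≠ 0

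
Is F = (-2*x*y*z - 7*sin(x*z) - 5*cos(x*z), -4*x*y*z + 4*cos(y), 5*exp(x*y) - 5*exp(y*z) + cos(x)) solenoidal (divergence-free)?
No, ∇·F = -4*x*z - 2*y*z - 5*y*exp(y*z) + 5*z*sin(x*z) - 7*z*cos(x*z) - 4*sin(y)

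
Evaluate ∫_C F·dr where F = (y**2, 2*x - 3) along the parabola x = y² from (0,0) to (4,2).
22/3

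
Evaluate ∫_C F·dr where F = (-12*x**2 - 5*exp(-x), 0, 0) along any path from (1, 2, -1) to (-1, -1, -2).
8 + 10*sinh(1)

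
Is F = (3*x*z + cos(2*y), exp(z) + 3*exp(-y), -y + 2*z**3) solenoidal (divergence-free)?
No, ∇·F = 6*z**2 + 3*z - 3*exp(-y)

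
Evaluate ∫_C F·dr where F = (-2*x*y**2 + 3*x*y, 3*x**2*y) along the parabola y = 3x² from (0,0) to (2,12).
420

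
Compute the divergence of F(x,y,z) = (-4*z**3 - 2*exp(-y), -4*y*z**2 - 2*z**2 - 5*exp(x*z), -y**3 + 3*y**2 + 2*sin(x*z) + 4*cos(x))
2*x*cos(x*z) - 4*z**2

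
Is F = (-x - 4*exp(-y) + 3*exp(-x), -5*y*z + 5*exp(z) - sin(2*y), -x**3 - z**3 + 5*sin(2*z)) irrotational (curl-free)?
No, ∇×F = (5*y - 5*exp(z), 3*x**2, -4*exp(-y))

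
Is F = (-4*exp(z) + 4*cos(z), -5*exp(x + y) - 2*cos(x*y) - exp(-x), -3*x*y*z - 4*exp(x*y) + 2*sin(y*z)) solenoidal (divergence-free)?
No, ∇·F = -3*x*y + 2*x*sin(x*y) + 2*y*cos(y*z) - 5*exp(x + y)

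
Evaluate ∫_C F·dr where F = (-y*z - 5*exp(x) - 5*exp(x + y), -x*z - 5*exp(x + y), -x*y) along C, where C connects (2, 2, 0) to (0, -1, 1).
-5 - 5*exp(-1) + 5*exp(2) + 5*exp(4)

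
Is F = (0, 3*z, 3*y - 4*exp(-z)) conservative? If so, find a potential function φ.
Yes, F is conservative. φ = 3*y*z + 4*exp(-z)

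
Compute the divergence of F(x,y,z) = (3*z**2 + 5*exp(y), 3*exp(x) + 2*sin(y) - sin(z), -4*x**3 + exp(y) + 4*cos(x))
2*cos(y)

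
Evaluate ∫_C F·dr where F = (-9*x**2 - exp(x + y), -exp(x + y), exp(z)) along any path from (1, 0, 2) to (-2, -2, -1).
-exp(2) - exp(-4) + exp(-1) + E + 27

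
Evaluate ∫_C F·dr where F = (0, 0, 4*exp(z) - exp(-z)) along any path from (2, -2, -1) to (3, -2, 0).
-E - 4*exp(-1) + 5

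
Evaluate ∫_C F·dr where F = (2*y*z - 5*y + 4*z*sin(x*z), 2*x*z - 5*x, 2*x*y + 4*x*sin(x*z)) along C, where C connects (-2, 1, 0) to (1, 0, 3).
-6 - 4*cos(3)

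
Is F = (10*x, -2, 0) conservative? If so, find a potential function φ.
Yes, F is conservative. φ = 5*x**2 - 2*y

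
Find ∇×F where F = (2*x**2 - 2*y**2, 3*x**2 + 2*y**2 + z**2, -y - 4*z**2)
(-2*z - 1, 0, 6*x + 4*y)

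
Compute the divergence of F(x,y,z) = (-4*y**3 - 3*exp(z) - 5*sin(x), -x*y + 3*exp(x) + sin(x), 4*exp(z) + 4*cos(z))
-x + 4*exp(z) - 4*sin(z) - 5*cos(x)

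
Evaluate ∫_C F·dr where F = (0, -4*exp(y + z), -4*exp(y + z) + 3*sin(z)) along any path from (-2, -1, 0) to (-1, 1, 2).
-4*exp(3) - 3*cos(2) + 4*exp(-1) + 3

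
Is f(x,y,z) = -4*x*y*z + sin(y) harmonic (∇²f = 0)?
No, ∇²f = -sin(y)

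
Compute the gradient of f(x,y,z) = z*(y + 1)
(0, z, y + 1)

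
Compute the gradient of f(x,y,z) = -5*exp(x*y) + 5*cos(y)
(-5*y*exp(x*y), -5*x*exp(x*y) - 5*sin(y), 0)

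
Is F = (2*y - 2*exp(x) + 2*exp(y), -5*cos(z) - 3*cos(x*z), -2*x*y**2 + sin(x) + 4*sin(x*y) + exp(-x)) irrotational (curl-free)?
No, ∇×F = (-4*x*y - 3*x*sin(x*z) + 4*x*cos(x*y) - 5*sin(z), 2*y**2 - 4*y*cos(x*y) - cos(x) + exp(-x), 3*z*sin(x*z) - 2*exp(y) - 2)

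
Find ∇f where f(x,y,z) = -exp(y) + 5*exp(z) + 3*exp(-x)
(-3*exp(-x), -exp(y), 5*exp(z))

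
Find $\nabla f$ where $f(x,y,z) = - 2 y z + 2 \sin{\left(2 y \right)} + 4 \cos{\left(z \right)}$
(0, -2*z + 4*cos(2*y), -2*y - 4*sin(z))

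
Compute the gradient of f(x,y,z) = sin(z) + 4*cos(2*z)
(0, 0, -8*sin(2*z) + cos(z))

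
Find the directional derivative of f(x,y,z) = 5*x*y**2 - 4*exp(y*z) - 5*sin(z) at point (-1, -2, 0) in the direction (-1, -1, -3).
-49*sqrt(11)/11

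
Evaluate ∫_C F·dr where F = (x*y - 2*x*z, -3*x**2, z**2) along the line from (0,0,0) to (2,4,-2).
-8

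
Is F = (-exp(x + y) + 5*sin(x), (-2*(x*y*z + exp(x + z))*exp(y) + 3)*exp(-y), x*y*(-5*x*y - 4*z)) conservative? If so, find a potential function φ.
No, ∇×F = (-10*x**2*y + 2*x*y - 4*x*z + 2*exp(x + z), 2*y*(5*x*y + 2*z), -2*y*z + exp(x + y) - 2*exp(x + z)) ≠ 0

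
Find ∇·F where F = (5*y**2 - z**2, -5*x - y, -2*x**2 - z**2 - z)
-2*z - 2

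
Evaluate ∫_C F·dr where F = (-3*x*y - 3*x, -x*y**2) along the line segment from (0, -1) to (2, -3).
58/3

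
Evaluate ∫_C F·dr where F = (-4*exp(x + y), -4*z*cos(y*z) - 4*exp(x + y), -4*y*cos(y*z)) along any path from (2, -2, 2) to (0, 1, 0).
-4*E - 4*sin(4) + 4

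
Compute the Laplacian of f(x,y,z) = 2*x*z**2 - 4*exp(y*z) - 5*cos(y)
4*x - 4*y**2*exp(y*z) - 4*z**2*exp(y*z) + 5*cos(y)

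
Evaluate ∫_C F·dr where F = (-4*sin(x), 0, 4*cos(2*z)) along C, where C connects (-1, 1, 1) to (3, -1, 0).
4*cos(3) - 4*cos(1) - 2*sin(2)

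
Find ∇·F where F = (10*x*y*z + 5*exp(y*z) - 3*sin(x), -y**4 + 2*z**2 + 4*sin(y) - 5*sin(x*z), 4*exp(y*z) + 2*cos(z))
-4*y**3 + 10*y*z + 4*y*exp(y*z) - 2*sin(z) - 3*cos(x) + 4*cos(y)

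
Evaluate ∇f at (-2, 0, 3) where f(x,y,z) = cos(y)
(0, 0, 0)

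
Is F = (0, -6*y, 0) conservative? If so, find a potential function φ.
Yes, F is conservative. φ = -3*y**2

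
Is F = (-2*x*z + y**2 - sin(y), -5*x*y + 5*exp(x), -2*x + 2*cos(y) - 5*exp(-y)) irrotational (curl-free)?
No, ∇×F = (-2*sin(y) + 5*exp(-y), 2 - 2*x, -7*y + 5*exp(x) + cos(y))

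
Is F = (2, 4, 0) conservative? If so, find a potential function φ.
Yes, F is conservative. φ = 2*x + 4*y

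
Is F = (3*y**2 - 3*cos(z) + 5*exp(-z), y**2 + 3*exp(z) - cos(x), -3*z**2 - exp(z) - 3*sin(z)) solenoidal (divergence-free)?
No, ∇·F = 2*y - 6*z - exp(z) - 3*cos(z)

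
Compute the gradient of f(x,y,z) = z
(0, 0, 1)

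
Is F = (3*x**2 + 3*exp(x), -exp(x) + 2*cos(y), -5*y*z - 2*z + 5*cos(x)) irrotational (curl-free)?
No, ∇×F = (-5*z, 5*sin(x), -exp(x))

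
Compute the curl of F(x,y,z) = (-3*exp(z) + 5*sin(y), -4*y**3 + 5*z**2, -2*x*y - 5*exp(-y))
(-2*x - 10*z + 5*exp(-y), 2*y - 3*exp(z), -5*cos(y))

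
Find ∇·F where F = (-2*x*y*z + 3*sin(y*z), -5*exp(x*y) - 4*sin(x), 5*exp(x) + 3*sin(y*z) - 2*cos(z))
-5*x*exp(x*y) - 2*y*z + 3*y*cos(y*z) + 2*sin(z)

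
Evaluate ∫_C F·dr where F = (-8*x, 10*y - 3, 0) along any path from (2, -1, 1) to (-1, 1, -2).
6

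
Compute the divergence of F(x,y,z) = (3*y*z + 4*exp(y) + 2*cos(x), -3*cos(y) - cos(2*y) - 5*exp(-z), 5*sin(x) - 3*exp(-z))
-2*sin(x) + 3*sin(y) + 2*sin(2*y) + 3*exp(-z)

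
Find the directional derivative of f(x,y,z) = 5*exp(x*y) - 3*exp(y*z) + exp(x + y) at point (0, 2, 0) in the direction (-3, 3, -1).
-24*sqrt(19)/19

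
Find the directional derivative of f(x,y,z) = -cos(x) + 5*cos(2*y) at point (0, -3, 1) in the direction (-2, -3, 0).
-30*sqrt(13)*sin(6)/13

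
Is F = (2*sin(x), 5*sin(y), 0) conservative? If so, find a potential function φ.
Yes, F is conservative. φ = -2*cos(x) - 5*cos(y)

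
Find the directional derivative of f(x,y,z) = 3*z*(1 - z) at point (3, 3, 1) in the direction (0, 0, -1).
3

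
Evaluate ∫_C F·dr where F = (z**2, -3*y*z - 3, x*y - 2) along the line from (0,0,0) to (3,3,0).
-9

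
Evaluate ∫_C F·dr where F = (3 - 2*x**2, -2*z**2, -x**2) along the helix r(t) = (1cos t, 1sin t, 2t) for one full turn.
-34*pi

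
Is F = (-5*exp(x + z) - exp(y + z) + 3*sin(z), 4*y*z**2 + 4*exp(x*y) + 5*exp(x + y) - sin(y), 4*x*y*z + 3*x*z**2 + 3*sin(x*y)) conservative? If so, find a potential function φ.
No, ∇×F = (4*x*z + 3*x*cos(x*y) - 8*y*z, -4*y*z - 3*y*cos(x*y) - 3*z**2 - 5*exp(x + z) - exp(y + z) + 3*cos(z), 4*y*exp(x*y) + 5*exp(x + y) + exp(y + z)) ≠ 0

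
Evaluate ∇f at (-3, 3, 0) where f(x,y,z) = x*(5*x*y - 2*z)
(-90, 45, 6)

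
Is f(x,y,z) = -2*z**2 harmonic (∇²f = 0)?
No, ∇²f = -4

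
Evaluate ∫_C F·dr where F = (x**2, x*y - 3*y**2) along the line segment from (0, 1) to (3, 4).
-81/2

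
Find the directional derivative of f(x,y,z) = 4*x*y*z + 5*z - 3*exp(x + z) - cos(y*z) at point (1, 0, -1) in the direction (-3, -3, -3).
5*sqrt(3)/3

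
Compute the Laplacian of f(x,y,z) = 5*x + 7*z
0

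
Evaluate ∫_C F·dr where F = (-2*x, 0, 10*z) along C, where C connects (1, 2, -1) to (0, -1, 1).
1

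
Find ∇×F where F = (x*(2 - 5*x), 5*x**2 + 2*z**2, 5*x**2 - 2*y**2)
(-4*y - 4*z, -10*x, 10*x)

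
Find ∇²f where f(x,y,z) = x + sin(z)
-sin(z)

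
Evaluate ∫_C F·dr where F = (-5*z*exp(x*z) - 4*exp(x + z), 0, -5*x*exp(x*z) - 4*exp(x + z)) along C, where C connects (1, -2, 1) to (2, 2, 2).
E*(-9*exp(3) + 5 + 4*E)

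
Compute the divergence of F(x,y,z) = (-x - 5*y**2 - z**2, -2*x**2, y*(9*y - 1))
-1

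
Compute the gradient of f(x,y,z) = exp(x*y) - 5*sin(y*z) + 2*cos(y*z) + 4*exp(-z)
(y*exp(x*y), x*exp(x*y) - 2*z*sin(y*z) - 5*z*cos(y*z), -2*y*sin(y*z) - 5*y*cos(y*z) - 4*exp(-z))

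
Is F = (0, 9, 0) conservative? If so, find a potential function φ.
Yes, F is conservative. φ = 9*y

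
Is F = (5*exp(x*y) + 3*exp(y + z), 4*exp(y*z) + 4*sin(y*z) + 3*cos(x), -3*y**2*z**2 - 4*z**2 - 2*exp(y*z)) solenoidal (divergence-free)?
No, ∇·F = -6*y**2*z + 5*y*exp(x*y) - 2*y*exp(y*z) + 4*z*exp(y*z) + 4*z*cos(y*z) - 8*z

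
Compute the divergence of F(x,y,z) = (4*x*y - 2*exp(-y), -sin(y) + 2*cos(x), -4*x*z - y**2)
-4*x + 4*y - cos(y)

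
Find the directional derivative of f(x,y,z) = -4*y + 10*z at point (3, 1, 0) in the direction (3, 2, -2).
-28*sqrt(17)/17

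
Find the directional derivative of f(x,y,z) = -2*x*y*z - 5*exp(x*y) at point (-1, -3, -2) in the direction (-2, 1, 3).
sqrt(14)*(2 - 25*exp(3))/14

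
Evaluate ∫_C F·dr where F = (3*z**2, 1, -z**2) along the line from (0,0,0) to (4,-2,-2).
50/3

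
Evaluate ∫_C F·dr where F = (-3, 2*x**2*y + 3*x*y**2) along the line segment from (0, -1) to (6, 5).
1080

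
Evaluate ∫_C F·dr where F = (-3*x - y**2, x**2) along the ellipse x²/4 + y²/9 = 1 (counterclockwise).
0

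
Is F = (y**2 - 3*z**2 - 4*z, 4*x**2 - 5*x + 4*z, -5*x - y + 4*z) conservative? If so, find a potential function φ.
No, ∇×F = (-5, 1 - 6*z, 8*x - 2*y - 5) ≠ 0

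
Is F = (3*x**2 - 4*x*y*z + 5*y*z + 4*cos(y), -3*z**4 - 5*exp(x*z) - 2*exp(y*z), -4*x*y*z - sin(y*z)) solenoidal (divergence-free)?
No, ∇·F = -4*x*y + 6*x - 4*y*z - y*cos(y*z) - 2*z*exp(y*z)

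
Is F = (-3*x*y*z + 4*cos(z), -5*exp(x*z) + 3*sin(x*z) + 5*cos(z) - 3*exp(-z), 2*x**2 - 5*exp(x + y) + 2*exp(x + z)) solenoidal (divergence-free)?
No, ∇·F = -3*y*z + 2*exp(x + z)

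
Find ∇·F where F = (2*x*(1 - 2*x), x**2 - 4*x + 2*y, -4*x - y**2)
4 - 8*x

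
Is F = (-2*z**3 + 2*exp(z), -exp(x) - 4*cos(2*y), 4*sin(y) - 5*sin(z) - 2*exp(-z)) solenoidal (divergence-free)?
No, ∇·F = 8*sin(2*y) - 5*cos(z) + 2*exp(-z)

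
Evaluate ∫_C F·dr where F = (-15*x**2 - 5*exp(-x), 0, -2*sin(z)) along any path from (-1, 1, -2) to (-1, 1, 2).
0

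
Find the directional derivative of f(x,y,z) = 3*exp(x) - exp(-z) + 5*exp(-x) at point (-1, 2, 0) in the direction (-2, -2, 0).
sqrt(2)*(-3 + 5*exp(2))*exp(-1)/2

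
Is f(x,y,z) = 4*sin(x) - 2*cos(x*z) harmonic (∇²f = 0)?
No, ∇²f = 2*x**2*cos(x*z) + 2*z**2*cos(x*z) - 4*sin(x)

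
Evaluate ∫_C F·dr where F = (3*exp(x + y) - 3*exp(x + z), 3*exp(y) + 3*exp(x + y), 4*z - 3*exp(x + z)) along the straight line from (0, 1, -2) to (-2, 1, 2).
-3*E - 3 + 3*exp(-2) + 3*exp(-1)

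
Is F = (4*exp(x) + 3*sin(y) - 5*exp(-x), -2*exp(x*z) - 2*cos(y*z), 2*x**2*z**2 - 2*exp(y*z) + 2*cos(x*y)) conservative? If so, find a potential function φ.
No, ∇×F = (2*x*exp(x*z) - 2*x*sin(x*y) - 2*y*sin(y*z) - 2*z*exp(y*z), -4*x*z**2 + 2*y*sin(x*y), -2*z*exp(x*z) - 3*cos(y)) ≠ 0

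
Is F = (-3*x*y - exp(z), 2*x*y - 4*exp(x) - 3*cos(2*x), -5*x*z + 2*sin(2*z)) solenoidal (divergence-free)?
No, ∇·F = -3*x - 3*y + 4*cos(2*z)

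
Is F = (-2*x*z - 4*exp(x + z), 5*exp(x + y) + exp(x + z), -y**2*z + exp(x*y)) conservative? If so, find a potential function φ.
No, ∇×F = (x*exp(x*y) - 2*y*z - exp(x + z), -2*x - y*exp(x*y) - 4*exp(x + z), 5*exp(x + y) + exp(x + z)) ≠ 0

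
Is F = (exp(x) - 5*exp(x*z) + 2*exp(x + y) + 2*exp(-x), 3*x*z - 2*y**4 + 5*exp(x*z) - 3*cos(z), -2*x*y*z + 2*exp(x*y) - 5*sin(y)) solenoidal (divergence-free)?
No, ∇·F = -2*x*y - 8*y**3 - 5*z*exp(x*z) + exp(x) + 2*exp(x + y) - 2*exp(-x)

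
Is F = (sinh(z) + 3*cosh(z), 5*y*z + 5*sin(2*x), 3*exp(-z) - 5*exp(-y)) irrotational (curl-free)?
No, ∇×F = (-5*y + 5*exp(-y), 3*sinh(z) + cosh(z), 10*cos(2*x))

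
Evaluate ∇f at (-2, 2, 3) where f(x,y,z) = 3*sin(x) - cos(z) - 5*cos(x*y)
(3*cos(2) - 10*sin(4), 10*sin(4), sin(3))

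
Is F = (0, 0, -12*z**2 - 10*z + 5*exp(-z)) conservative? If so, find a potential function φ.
Yes, F is conservative. φ = -4*z**3 - 5*z**2 - 5*exp(-z)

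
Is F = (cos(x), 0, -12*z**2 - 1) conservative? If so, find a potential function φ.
Yes, F is conservative. φ = -4*z**3 - z + sin(x)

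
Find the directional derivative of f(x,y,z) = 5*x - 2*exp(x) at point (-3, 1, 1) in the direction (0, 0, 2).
0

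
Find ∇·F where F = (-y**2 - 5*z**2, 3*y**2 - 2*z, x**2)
6*y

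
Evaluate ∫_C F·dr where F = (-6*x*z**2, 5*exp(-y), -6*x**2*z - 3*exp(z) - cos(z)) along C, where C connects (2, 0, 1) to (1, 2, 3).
-3*exp(3) - 10 - 5*exp(-2) - sin(3) + sin(1) + 3*E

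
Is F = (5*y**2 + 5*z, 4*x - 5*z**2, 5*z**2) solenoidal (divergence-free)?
No, ∇·F = 10*z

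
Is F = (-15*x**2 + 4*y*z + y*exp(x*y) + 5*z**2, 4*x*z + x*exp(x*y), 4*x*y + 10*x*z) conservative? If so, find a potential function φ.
Yes, F is conservative. φ = -5*x**3 + 4*x*y*z + 5*x*z**2 + exp(x*y)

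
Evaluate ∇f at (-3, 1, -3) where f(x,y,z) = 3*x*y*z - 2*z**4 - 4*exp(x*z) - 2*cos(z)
(-9 + 12*exp(9), 27, -2*sin(3) + 207 + 12*exp(9))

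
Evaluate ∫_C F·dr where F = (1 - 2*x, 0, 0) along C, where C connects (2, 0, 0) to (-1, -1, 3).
0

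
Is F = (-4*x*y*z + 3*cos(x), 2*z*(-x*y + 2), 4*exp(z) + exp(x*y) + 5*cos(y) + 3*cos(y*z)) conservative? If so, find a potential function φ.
No, ∇×F = (2*x*y + x*exp(x*y) - 3*z*sin(y*z) - 5*sin(y) - 4, y*(-4*x - exp(x*y)), 2*z*(2*x - y)) ≠ 0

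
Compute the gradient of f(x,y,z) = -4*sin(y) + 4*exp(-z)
(0, -4*cos(y), -4*exp(-z))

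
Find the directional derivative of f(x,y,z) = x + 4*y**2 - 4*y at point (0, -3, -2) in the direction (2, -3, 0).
86*sqrt(13)/13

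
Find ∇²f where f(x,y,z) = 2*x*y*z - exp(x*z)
(-x**2 - z**2)*exp(x*z)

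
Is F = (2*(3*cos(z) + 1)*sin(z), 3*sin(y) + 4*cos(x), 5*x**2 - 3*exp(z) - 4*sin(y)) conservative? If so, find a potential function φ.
No, ∇×F = (-4*cos(y), -10*x + 2*cos(z) + 6*cos(2*z), -4*sin(x)) ≠ 0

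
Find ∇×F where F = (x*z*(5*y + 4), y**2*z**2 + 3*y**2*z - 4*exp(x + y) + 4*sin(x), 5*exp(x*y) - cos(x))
(5*x*exp(x*y) - 2*y**2*z - 3*y**2, x*(5*y + 4) - 5*y*exp(x*y) - sin(x), -5*x*z - 4*exp(x + y) + 4*cos(x))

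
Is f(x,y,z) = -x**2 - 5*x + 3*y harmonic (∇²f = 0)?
No, ∇²f = -2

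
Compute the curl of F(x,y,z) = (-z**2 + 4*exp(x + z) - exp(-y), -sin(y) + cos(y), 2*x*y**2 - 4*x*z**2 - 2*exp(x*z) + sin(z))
(4*x*y, -2*y**2 + 4*z**2 + 2*z*exp(x*z) - 2*z + 4*exp(x + z), -exp(-y))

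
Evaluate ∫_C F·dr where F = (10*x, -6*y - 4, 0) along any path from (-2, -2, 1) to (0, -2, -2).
-20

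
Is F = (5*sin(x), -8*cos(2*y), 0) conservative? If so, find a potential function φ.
Yes, F is conservative. φ = -4*sin(2*y) - 5*cos(x)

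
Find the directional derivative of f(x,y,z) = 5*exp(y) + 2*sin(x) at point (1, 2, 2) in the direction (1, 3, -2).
sqrt(14)*(2*cos(1) + 15*exp(2))/14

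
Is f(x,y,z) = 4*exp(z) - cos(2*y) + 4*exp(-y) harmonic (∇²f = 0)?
No, ∇²f = 4*exp(z) + 4*cos(2*y) + 4*exp(-y)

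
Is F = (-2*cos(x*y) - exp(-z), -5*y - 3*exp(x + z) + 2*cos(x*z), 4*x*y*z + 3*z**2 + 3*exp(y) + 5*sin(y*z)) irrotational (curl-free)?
No, ∇×F = (4*x*z + 2*x*sin(x*z) + 5*z*cos(y*z) + 3*exp(y) + 3*exp(x + z), -4*y*z + exp(-z), -2*x*sin(x*y) - 2*z*sin(x*z) - 3*exp(x + z))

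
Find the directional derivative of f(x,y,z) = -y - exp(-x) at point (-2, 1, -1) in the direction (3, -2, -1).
sqrt(14)*(2 + 3*exp(2))/14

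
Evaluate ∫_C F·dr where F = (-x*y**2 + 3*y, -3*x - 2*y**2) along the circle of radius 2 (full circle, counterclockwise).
-24*pi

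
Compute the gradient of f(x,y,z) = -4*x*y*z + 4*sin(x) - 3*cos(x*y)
(-4*y*z + 3*y*sin(x*y) + 4*cos(x), x*(-4*z + 3*sin(x*y)), -4*x*y)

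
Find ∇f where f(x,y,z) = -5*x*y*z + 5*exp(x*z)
(5*z*(-y + exp(x*z)), -5*x*z, 5*x*(-y + exp(x*z)))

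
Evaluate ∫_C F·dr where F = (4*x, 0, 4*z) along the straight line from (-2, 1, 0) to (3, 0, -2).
18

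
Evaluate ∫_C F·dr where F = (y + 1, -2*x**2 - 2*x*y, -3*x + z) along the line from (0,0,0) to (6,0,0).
6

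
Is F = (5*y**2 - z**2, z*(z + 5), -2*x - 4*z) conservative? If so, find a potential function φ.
No, ∇×F = (-2*z - 5, 2 - 2*z, -10*y) ≠ 0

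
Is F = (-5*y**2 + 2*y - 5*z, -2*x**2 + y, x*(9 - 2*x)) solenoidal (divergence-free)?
No, ∇·F = 1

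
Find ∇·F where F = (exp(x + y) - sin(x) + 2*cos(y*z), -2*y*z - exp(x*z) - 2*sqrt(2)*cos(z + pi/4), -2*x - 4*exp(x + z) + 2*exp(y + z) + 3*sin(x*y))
-2*z + exp(x + y) - 4*exp(x + z) + 2*exp(y + z) - cos(x)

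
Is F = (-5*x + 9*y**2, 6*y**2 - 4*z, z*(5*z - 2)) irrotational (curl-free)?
No, ∇×F = (4, 0, -18*y)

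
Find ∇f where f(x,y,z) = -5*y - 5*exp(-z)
(0, -5, 5*exp(-z))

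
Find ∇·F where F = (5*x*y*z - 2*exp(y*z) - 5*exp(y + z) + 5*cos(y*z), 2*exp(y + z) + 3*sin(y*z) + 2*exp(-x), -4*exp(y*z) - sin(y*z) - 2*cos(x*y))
5*y*z - 4*y*exp(y*z) - y*cos(y*z) + 3*z*cos(y*z) + 2*exp(y + z)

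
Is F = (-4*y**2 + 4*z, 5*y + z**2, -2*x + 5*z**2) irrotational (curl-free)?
No, ∇×F = (-2*z, 6, 8*y)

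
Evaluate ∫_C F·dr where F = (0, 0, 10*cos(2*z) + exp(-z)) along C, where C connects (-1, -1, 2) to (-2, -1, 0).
-1 + exp(-2) - 5*sin(4)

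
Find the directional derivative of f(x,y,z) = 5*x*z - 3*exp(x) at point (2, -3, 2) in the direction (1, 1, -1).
-sqrt(3)*exp(2)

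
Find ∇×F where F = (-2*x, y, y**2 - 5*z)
(2*y, 0, 0)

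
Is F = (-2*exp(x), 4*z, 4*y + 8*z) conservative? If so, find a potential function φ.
Yes, F is conservative. φ = 4*y*z + 4*z**2 - 2*exp(x)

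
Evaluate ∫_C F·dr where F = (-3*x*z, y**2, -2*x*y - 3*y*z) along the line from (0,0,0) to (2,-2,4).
24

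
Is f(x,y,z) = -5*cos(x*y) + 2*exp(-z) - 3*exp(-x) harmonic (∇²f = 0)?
No, ∇²f = 5*x**2*cos(x*y) + 5*y**2*cos(x*y) + 2*exp(-z) - 3*exp(-x)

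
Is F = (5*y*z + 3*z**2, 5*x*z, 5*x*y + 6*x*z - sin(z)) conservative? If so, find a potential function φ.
Yes, F is conservative. φ = 5*x*y*z + 3*x*z**2 + cos(z)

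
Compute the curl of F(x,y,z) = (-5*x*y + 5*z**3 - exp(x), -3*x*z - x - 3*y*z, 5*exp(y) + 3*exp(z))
(3*x + 3*y + 5*exp(y), 15*z**2, 5*x - 3*z - 1)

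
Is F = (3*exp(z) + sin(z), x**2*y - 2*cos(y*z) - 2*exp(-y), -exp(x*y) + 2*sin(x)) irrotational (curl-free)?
No, ∇×F = (-x*exp(x*y) - 2*y*sin(y*z), y*exp(x*y) + 3*exp(z) - 2*cos(x) + cos(z), 2*x*y)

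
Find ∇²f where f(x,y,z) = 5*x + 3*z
0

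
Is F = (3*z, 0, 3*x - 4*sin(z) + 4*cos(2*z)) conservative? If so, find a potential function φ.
Yes, F is conservative. φ = 3*x*z + 2*sin(2*z) + 4*cos(z)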